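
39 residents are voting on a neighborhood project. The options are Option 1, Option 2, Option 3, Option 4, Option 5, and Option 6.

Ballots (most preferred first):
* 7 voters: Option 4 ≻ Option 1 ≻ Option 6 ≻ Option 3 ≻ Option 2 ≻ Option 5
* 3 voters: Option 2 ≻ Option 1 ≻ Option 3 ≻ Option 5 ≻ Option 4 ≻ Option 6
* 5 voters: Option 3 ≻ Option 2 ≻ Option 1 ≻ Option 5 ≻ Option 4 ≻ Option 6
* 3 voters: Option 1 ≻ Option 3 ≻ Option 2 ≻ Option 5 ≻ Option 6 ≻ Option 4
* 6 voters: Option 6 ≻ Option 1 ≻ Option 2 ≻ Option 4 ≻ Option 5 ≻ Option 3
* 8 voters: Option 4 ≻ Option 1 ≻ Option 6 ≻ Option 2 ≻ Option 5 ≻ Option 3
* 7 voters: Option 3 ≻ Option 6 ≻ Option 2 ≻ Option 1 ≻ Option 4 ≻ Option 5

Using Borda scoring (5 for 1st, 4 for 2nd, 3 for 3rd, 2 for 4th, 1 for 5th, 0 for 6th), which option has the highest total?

Option 1: 7×4 + 3×4 + 5×3 + 3×5 + 6×4 + 8×4 + 7×2 = 140
Option 2: 7×1 + 3×5 + 5×4 + 3×3 + 6×3 + 8×2 + 7×3 = 106
Option 3: 7×2 + 3×3 + 5×5 + 3×4 + 6×0 + 8×0 + 7×5 = 95
Option 4: 7×5 + 3×1 + 5×1 + 3×0 + 6×2 + 8×5 + 7×1 = 102
Option 5: 7×0 + 3×2 + 5×2 + 3×2 + 6×1 + 8×1 + 7×0 = 36
Option 6: 7×3 + 3×0 + 5×0 + 3×1 + 6×5 + 8×3 + 7×4 = 106

Option 1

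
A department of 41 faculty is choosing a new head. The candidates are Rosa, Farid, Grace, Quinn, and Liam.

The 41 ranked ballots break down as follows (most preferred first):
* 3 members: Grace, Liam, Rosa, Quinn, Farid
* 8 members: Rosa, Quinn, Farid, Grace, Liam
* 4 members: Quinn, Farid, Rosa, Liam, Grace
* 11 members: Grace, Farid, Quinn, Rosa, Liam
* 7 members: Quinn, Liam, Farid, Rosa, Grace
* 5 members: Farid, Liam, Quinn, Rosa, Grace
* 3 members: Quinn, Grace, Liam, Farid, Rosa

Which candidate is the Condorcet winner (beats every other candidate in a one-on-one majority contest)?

Quinn

Quinn vs Rosa: 30–11
Quinn vs Farid: 25–16
Quinn vs Grace: 27–14
Quinn vs Liam: 33–8
Quinn beats every other candidate.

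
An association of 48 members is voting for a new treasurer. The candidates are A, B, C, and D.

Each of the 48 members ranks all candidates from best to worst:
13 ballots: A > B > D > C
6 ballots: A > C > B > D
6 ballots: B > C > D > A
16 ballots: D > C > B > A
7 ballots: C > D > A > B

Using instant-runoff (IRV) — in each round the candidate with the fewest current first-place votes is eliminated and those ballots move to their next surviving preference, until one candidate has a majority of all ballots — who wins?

D

Round 1: A 19, B 6, C 7, D 16. B eliminated.
Round 2: A 19, C 13, D 16. C eliminated.
Round 3: A 19, D 29. D has a majority (≥25).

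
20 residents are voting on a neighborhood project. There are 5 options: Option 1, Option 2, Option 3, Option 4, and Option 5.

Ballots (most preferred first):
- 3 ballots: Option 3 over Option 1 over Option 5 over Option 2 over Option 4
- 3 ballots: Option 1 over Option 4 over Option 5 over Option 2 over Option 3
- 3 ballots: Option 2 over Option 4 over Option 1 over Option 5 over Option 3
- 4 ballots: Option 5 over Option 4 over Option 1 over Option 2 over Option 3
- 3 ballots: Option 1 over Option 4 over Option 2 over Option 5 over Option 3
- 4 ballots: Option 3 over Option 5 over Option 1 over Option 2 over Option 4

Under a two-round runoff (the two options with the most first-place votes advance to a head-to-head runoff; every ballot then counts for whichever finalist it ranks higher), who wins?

Round 1 first-place votes: Option 1 6, Option 2 3, Option 3 7, Option 4 0, Option 5 4. Option 3 and Option 1 advance.
Runoff: Option 3 is ranked above Option 1 on 7 ballots, Option 1 above Option 3 on 13.

Option 1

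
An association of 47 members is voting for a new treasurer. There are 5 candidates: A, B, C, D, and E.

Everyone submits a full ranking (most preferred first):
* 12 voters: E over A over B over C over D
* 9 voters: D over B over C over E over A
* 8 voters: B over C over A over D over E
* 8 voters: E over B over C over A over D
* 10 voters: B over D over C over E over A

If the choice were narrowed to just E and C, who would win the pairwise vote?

C

E is ranked above C on 20 ballots; C above E on 27.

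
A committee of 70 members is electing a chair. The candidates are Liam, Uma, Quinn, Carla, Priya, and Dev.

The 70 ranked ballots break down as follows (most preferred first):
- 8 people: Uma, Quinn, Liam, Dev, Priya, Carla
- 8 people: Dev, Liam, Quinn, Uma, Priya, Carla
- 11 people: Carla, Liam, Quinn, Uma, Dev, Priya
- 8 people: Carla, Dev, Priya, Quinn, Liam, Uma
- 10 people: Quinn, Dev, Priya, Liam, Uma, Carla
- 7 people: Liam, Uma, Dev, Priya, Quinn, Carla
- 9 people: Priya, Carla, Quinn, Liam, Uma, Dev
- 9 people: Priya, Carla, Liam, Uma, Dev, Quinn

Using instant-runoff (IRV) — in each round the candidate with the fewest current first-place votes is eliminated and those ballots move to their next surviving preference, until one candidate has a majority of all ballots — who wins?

Round 1: Liam 7, Uma 8, Quinn 10, Carla 19, Priya 18, Dev 8. Liam eliminated.
Round 2: Uma 15, Quinn 10, Carla 19, Priya 18, Dev 8. Dev eliminated.
Round 3: Uma 15, Quinn 18, Carla 19, Priya 18. Uma eliminated.
Round 4: Quinn 26, Carla 19, Priya 25. Carla eliminated.
Round 5: Quinn 37, Priya 33. Quinn has a majority (≥36).

Quinn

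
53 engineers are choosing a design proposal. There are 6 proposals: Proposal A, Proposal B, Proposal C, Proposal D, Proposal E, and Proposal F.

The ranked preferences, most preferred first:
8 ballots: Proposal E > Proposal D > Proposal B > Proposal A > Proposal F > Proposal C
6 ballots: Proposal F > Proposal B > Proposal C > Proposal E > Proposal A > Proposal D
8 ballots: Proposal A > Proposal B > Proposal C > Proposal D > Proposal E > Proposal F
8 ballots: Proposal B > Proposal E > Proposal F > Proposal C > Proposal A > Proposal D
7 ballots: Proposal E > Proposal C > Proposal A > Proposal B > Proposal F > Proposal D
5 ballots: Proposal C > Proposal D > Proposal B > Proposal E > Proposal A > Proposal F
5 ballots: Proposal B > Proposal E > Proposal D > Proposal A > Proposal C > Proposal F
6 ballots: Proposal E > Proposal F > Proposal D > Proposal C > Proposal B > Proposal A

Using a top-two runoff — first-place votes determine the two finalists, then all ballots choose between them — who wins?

Proposal B

Round 1 first-place votes: Proposal A 8, Proposal B 13, Proposal C 5, Proposal D 0, Proposal E 21, Proposal F 6. Proposal E and Proposal B advance.
Runoff: Proposal E is ranked above Proposal B on 21 ballots, Proposal B above Proposal E on 32.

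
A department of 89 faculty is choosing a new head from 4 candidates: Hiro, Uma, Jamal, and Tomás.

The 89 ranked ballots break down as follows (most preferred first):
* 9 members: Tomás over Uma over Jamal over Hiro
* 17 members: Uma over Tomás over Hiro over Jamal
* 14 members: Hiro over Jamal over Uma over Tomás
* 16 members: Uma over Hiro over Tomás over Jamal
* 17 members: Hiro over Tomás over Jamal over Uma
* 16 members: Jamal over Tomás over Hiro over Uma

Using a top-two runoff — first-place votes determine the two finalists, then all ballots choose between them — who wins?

Round 1 first-place votes: Hiro 31, Uma 33, Jamal 16, Tomás 9. Uma and Hiro advance.
Runoff: Uma is ranked above Hiro on 42 ballots, Hiro above Uma on 47.

Hiro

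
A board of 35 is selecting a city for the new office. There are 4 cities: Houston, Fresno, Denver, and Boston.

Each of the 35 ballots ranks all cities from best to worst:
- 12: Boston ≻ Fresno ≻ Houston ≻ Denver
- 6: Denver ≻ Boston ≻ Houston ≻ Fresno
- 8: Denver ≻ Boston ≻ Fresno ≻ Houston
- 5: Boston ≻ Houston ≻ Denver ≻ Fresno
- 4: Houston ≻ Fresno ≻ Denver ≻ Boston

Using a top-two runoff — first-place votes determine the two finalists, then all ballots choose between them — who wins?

Denver

Round 1 first-place votes: Houston 4, Fresno 0, Denver 14, Boston 17. Boston and Denver advance.
Runoff: Boston is ranked above Denver on 17 ballots, Denver above Boston on 18.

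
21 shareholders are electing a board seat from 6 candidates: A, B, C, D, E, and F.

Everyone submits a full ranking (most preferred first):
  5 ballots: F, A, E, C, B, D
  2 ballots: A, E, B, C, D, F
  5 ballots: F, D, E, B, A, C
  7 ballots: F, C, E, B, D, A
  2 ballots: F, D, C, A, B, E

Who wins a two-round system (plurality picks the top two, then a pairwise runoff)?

Round 1 first-place votes: A 2, B 0, C 0, D 0, E 0, F 19. F and A advance.
Runoff: F is ranked above A on 19 ballots, A above F on 2.

F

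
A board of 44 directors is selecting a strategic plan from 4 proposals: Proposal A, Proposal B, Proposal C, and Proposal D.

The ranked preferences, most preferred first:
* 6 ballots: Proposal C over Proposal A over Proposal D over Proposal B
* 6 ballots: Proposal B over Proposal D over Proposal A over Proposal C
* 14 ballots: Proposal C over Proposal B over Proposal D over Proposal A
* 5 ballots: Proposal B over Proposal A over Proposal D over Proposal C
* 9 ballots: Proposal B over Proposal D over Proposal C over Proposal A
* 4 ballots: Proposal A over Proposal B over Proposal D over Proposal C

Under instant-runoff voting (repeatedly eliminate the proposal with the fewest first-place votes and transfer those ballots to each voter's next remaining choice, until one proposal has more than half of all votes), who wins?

Round 1: Proposal A 4, Proposal B 20, Proposal C 20, Proposal D 0. Proposal D eliminated.
Round 2: Proposal A 4, Proposal B 20, Proposal C 20. Proposal A eliminated.
Round 3: Proposal B 24, Proposal C 20. Proposal B has a majority (≥23).

Proposal B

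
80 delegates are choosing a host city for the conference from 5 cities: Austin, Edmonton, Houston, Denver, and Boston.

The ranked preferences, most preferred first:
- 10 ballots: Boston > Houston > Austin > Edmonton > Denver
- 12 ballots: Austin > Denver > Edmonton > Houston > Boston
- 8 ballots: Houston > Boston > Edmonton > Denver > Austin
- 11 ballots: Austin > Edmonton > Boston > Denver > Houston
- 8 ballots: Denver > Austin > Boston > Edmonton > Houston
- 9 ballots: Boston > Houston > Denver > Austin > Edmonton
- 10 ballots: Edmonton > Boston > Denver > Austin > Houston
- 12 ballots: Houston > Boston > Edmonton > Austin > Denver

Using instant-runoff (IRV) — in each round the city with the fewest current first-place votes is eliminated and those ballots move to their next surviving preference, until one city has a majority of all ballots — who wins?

Round 1: Austin 23, Edmonton 10, Houston 20, Denver 8, Boston 19. Denver eliminated.
Round 2: Austin 31, Edmonton 10, Houston 20, Boston 19. Edmonton eliminated.
Round 3: Austin 31, Houston 20, Boston 29. Houston eliminated.
Round 4: Austin 31, Boston 49. Boston has a majority (≥41).

Boston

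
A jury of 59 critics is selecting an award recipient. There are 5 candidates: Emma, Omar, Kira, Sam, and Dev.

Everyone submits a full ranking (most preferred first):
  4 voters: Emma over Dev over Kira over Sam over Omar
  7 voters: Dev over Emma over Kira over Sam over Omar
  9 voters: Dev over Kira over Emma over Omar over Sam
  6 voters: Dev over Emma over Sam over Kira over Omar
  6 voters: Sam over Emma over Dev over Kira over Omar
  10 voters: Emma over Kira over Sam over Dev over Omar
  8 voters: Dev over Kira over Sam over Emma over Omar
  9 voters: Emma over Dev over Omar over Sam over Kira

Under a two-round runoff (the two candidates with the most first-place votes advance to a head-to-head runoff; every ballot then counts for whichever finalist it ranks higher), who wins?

Round 1 first-place votes: Emma 23, Omar 0, Kira 0, Sam 6, Dev 30. Dev and Emma advance.
Runoff: Dev is ranked above Emma on 30 ballots, Emma above Dev on 29.

Dev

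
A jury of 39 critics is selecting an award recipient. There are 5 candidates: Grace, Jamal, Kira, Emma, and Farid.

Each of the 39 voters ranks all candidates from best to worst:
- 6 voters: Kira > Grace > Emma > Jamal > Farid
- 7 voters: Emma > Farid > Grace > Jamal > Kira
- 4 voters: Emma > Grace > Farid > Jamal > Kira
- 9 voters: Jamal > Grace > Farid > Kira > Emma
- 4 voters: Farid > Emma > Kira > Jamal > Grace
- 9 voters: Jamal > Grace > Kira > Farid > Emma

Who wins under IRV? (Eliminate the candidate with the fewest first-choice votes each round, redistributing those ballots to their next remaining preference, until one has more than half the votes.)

Round 1: Grace 0, Jamal 18, Kira 6, Emma 11, Farid 4. Grace eliminated.
Round 2: Jamal 18, Kira 6, Emma 11, Farid 4. Farid eliminated.
Round 3: Jamal 18, Kira 6, Emma 15. Kira eliminated.
Round 4: Jamal 18, Emma 21. Emma has a majority (≥20).

Emma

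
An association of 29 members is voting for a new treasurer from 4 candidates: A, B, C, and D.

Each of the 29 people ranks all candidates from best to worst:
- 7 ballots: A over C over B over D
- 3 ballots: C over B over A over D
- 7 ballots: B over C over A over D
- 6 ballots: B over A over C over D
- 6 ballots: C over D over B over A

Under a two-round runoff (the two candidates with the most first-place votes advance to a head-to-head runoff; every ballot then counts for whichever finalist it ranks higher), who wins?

Round 1 first-place votes: A 7, B 13, C 9, D 0. B and C advance.
Runoff: B is ranked above C on 13 ballots, C above B on 16.

C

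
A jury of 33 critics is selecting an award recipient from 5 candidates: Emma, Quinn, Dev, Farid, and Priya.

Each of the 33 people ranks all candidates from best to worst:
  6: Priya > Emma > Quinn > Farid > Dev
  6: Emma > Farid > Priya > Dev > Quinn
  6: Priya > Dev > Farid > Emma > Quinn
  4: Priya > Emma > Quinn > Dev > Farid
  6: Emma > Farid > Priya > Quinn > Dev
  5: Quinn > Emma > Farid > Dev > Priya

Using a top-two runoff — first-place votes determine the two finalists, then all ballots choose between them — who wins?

Round 1 first-place votes: Emma 12, Quinn 5, Dev 0, Farid 0, Priya 16. Priya and Emma advance.
Runoff: Priya is ranked above Emma on 16 ballots, Emma above Priya on 17.

Emma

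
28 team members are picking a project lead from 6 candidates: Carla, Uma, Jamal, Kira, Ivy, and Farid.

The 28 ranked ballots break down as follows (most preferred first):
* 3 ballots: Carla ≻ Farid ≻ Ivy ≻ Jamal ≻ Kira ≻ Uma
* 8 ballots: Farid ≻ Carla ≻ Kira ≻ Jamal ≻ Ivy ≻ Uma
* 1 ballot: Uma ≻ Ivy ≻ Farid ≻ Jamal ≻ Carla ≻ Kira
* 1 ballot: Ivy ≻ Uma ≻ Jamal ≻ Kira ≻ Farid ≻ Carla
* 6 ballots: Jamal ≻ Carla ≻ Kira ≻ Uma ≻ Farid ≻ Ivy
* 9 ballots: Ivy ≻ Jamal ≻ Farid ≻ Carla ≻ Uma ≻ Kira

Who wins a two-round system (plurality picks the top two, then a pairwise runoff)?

Round 1 first-place votes: Carla 3, Uma 1, Jamal 6, Kira 0, Ivy 10, Farid 8. Ivy and Farid advance.
Runoff: Ivy is ranked above Farid on 11 ballots, Farid above Ivy on 17.

Farid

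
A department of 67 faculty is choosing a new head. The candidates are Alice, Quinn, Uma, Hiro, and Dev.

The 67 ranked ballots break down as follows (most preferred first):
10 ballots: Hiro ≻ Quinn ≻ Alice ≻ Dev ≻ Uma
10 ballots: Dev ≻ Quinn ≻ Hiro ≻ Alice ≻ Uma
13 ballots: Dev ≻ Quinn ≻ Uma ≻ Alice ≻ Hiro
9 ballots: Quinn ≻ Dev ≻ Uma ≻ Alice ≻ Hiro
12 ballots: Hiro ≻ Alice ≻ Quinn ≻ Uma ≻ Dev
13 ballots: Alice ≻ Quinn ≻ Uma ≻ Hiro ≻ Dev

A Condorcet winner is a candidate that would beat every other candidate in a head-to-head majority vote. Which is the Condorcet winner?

Quinn vs Alice: 42–25
Quinn vs Uma: 67–0
Quinn vs Hiro: 45–22
Quinn vs Dev: 44–23
Quinn beats every other candidate.

Quinn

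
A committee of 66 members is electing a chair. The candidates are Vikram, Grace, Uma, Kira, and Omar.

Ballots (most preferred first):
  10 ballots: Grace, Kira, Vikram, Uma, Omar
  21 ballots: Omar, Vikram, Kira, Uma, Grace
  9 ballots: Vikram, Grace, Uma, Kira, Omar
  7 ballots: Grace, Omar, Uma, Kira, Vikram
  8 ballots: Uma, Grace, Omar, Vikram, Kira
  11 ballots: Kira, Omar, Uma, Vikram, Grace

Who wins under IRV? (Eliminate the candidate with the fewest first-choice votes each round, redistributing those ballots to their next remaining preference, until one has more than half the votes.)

Round 1: Vikram 9, Grace 17, Uma 8, Kira 11, Omar 21. Uma eliminated.
Round 2: Vikram 9, Grace 25, Kira 11, Omar 21. Vikram eliminated.
Round 3: Grace 34, Kira 11, Omar 21. Grace has a majority (≥34).

Grace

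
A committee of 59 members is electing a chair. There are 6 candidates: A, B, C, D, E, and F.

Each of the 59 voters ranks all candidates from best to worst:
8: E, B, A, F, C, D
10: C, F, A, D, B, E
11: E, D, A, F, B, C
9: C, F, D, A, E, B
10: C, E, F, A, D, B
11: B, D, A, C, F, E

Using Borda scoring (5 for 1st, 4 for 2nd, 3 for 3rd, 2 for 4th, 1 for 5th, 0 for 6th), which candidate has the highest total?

A: 8×3 + 10×3 + 11×3 + 9×2 + 10×2 + 11×3 = 158
B: 8×4 + 10×1 + 11×1 + 9×0 + 10×0 + 11×5 = 108
C: 8×1 + 10×5 + 11×0 + 9×5 + 10×5 + 11×2 = 175
D: 8×0 + 10×2 + 11×4 + 9×3 + 10×1 + 11×4 = 145
E: 8×5 + 10×0 + 11×5 + 9×1 + 10×4 + 11×0 = 144
F: 8×2 + 10×4 + 11×2 + 9×4 + 10×3 + 11×1 = 155

C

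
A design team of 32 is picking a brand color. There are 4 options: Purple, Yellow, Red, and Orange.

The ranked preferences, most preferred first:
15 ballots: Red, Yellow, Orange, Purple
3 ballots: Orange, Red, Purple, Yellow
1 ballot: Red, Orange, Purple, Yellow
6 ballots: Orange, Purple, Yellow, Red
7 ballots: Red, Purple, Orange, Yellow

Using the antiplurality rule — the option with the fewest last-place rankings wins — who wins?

Orange

Last-place votes: Purple 15, Yellow 11, Red 6, Orange 0.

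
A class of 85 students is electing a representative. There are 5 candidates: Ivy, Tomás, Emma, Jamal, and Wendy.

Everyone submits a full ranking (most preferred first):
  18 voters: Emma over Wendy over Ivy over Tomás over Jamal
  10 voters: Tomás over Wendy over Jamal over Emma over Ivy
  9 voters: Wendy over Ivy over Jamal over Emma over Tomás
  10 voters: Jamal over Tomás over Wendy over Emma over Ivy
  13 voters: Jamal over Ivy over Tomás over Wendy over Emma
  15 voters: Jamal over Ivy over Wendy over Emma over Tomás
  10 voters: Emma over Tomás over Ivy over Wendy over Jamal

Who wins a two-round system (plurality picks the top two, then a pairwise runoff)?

Jamal

Round 1 first-place votes: Ivy 0, Tomás 10, Emma 28, Jamal 38, Wendy 9. Jamal and Emma advance.
Runoff: Jamal is ranked above Emma on 57 ballots, Emma above Jamal on 28.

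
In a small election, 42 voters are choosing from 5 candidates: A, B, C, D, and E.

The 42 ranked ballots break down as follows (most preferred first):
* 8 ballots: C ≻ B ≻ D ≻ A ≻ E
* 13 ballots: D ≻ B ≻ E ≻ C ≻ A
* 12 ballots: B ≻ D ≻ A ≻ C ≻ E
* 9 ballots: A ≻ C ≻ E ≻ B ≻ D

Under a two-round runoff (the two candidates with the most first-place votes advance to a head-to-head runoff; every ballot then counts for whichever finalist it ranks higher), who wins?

B

Round 1 first-place votes: A 9, B 12, C 8, D 13, E 0. D and B advance.
Runoff: D is ranked above B on 13 ballots, B above D on 29.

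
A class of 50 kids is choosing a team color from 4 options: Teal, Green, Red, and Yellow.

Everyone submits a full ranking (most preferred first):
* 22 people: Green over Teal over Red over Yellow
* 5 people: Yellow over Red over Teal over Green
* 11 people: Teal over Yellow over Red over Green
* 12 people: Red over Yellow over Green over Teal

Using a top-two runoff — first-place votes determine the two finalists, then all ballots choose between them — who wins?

Round 1 first-place votes: Teal 11, Green 22, Red 12, Yellow 5. Green and Red advance.
Runoff: Green is ranked above Red on 22 ballots, Red above Green on 28.

Red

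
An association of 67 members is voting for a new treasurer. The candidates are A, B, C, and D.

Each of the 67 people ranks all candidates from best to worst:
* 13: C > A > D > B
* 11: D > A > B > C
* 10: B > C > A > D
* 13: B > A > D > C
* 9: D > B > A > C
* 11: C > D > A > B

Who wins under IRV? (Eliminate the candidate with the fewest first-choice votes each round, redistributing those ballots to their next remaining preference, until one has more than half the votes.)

B

Round 1: A 0, B 23, C 24, D 20. A eliminated.
Round 2: B 23, C 24, D 20. D eliminated.
Round 3: B 43, C 24. B has a majority (≥34).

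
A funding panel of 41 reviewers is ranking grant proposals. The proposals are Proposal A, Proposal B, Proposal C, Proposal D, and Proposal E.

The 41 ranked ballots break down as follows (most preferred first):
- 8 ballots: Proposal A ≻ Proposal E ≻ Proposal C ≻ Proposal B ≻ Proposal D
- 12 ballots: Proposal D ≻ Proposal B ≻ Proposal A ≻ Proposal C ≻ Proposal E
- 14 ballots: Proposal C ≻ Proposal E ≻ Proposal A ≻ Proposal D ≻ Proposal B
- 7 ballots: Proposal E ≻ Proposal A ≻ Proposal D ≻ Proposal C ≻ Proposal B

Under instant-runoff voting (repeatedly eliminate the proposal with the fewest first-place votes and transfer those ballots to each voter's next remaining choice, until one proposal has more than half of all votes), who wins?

Round 1: Proposal A 8, Proposal B 0, Proposal C 14, Proposal D 12, Proposal E 7. Proposal B eliminated.
Round 2: Proposal A 8, Proposal C 14, Proposal D 12, Proposal E 7. Proposal E eliminated.
Round 3: Proposal A 15, Proposal C 14, Proposal D 12. Proposal D eliminated.
Round 4: Proposal A 27, Proposal C 14. Proposal A has a majority (≥21).

Proposal A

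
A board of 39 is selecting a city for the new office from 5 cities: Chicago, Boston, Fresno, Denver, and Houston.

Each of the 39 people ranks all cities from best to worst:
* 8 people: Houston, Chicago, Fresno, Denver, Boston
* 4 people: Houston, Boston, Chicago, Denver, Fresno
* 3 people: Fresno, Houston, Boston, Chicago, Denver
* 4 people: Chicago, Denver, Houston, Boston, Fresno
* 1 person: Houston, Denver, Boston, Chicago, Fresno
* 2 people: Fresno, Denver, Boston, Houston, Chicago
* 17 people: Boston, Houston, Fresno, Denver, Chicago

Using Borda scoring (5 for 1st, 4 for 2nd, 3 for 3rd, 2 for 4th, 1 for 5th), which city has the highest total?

Chicago: 8×4 + 4×3 + 3×2 + 4×5 + 1×2 + 2×1 + 17×1 = 91
Boston: 8×1 + 4×4 + 3×3 + 4×2 + 1×3 + 2×3 + 17×5 = 135
Fresno: 8×3 + 4×1 + 3×5 + 4×1 + 1×1 + 2×5 + 17×3 = 109
Denver: 8×2 + 4×2 + 3×1 + 4×4 + 1×4 + 2×4 + 17×2 = 89
Houston: 8×5 + 4×5 + 3×4 + 4×3 + 1×5 + 2×2 + 17×4 = 161

Houston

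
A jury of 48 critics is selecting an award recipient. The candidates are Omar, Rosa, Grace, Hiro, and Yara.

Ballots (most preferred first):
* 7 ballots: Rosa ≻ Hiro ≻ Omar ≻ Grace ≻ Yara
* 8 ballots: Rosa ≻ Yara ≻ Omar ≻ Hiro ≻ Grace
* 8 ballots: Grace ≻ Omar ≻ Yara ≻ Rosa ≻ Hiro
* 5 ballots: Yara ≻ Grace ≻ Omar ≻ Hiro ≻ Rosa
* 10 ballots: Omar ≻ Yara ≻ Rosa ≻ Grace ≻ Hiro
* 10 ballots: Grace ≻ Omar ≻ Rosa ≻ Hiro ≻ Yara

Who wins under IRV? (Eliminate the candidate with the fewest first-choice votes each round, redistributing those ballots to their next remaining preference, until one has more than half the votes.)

Rosa

Round 1: Omar 10, Rosa 15, Grace 18, Hiro 0, Yara 5. Hiro eliminated.
Round 2: Omar 10, Rosa 15, Grace 18, Yara 5. Yara eliminated.
Round 3: Omar 10, Rosa 15, Grace 23. Omar eliminated.
Round 4: Rosa 25, Grace 23. Rosa has a majority (≥25).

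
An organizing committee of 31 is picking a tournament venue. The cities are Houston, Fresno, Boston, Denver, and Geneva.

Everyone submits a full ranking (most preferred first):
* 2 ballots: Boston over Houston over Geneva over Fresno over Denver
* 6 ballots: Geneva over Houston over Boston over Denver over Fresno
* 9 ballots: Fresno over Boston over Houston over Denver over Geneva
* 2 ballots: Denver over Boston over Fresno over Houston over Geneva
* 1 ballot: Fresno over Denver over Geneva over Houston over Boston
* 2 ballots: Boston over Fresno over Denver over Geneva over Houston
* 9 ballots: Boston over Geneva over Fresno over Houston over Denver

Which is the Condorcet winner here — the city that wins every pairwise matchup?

Boston

Boston vs Houston: 24–7
Boston vs Fresno: 21–10
Boston vs Denver: 28–3
Boston vs Geneva: 24–7
Boston beats every other city.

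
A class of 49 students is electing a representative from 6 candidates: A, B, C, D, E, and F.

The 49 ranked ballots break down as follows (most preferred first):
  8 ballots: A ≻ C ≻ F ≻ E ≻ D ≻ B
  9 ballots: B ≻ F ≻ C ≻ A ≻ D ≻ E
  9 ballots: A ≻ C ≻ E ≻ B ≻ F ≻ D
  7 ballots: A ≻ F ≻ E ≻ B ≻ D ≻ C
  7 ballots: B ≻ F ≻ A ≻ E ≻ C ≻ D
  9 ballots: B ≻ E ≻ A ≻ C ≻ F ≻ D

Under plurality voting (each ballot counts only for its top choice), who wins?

First-place votes: A 24, B 25, C 0, D 0, E 0, F 0.

B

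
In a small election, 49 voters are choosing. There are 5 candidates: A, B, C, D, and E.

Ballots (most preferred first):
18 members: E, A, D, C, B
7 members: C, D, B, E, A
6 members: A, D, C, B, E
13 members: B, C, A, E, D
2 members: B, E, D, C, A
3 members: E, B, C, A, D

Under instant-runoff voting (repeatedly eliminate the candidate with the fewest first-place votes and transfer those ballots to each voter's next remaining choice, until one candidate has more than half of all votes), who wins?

B

Round 1: A 6, B 15, C 7, D 0, E 21. D eliminated.
Round 2: A 6, B 15, C 7, E 21. A eliminated.
Round 3: B 15, C 13, E 21. C eliminated.
Round 4: B 28, E 21. B has a majority (≥25).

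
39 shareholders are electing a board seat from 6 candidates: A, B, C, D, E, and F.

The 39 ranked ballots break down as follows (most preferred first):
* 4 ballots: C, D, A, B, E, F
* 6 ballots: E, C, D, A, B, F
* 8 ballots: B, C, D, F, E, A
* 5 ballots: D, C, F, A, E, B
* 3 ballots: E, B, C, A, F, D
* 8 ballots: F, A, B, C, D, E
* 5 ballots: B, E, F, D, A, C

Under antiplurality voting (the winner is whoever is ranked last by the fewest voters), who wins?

D

Last-place votes: A 8, B 5, C 5, D 3, E 8, F 10.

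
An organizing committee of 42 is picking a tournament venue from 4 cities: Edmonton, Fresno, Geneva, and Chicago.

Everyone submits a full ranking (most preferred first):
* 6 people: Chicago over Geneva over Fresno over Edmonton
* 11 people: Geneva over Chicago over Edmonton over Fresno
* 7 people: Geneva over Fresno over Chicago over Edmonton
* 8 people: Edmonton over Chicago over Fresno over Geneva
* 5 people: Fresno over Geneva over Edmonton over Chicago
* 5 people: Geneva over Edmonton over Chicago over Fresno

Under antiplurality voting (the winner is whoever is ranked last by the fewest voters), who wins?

Chicago

Last-place votes: Edmonton 13, Fresno 16, Geneva 8, Chicago 5.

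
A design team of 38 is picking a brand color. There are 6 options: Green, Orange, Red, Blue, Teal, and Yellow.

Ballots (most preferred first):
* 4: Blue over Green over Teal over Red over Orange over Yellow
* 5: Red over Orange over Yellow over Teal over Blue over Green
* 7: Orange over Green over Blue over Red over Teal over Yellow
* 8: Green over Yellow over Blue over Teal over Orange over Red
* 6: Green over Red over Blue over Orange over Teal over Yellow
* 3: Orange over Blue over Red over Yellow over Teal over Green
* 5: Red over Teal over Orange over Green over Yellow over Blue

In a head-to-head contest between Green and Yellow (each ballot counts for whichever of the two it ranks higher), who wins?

Green is ranked above Yellow on 30 ballots; Yellow above Green on 8.

Green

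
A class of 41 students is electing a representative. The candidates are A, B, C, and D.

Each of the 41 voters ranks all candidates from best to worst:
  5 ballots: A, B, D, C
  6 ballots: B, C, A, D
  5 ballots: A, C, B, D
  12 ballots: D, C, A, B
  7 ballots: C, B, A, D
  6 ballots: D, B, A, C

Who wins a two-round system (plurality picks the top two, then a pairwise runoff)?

Round 1 first-place votes: A 10, B 6, C 7, D 18. D and A advance.
Runoff: D is ranked above A on 18 ballots, A above D on 23.

A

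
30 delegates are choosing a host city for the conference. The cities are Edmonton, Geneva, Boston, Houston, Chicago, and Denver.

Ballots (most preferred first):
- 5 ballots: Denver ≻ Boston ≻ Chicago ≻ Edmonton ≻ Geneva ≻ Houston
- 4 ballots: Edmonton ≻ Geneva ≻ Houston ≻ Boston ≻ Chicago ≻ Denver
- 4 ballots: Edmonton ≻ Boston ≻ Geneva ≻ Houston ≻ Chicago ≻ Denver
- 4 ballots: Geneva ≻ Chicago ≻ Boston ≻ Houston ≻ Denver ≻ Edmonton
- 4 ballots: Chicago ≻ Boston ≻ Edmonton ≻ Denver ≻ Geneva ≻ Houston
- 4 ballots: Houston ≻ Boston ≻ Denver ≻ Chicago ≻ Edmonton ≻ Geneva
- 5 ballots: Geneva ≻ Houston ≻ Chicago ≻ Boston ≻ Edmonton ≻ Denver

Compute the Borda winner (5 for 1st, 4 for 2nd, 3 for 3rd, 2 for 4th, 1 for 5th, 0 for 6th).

Boston

Edmonton: 5×2 + 4×5 + 4×5 + 4×0 + 4×3 + 4×1 + 5×1 = 71
Geneva: 5×1 + 4×4 + 4×3 + 4×5 + 4×1 + 4×0 + 5×5 = 82
Boston: 5×4 + 4×2 + 4×4 + 4×3 + 4×4 + 4×4 + 5×2 = 98
Houston: 5×0 + 4×3 + 4×2 + 4×2 + 4×0 + 4×5 + 5×4 = 68
Chicago: 5×3 + 4×1 + 4×1 + 4×4 + 4×5 + 4×2 + 5×3 = 82
Denver: 5×5 + 4×0 + 4×0 + 4×1 + 4×2 + 4×3 + 5×0 = 49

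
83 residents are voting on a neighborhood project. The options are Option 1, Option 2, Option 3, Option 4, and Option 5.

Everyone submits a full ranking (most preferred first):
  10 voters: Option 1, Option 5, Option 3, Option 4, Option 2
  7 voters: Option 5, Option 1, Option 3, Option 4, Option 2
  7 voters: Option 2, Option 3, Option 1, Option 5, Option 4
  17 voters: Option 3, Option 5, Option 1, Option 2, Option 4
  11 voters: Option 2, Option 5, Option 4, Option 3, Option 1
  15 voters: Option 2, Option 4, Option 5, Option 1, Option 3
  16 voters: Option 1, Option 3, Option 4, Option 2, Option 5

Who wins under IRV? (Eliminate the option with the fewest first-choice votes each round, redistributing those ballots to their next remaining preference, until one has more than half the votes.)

Round 1: Option 1 26, Option 2 33, Option 3 17, Option 4 0, Option 5 7. Option 4 eliminated.
Round 2: Option 1 26, Option 2 33, Option 3 17, Option 5 7. Option 5 eliminated.
Round 3: Option 1 33, Option 2 33, Option 3 17. Option 3 eliminated.
Round 4: Option 1 50, Option 2 33. Option 1 has a majority (≥42).

Option 1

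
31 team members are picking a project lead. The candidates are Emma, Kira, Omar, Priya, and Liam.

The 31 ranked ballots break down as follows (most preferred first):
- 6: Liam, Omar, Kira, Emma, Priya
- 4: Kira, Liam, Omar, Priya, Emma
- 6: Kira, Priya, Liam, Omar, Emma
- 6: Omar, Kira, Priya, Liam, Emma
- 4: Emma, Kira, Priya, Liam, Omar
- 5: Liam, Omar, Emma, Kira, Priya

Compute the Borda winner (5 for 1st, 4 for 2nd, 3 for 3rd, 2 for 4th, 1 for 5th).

Emma: 6×2 + 4×1 + 6×1 + 6×1 + 4×5 + 5×3 = 63
Kira: 6×3 + 4×5 + 6×5 + 6×4 + 4×4 + 5×2 = 118
Omar: 6×4 + 4×3 + 6×2 + 6×5 + 4×1 + 5×4 = 102
Priya: 6×1 + 4×2 + 6×4 + 6×3 + 4×3 + 5×1 = 73
Liam: 6×5 + 4×4 + 6×3 + 6×2 + 4×2 + 5×5 = 109

Kira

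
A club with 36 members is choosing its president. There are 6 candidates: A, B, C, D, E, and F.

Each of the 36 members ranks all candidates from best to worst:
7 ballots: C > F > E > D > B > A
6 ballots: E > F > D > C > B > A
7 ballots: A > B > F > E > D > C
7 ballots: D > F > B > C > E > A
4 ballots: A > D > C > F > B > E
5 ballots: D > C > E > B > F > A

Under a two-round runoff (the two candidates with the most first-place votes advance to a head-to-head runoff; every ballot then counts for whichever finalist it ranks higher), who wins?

Round 1 first-place votes: A 11, B 0, C 7, D 12, E 6, F 0. D and A advance.
Runoff: D is ranked above A on 25 ballots, A above D on 11.

D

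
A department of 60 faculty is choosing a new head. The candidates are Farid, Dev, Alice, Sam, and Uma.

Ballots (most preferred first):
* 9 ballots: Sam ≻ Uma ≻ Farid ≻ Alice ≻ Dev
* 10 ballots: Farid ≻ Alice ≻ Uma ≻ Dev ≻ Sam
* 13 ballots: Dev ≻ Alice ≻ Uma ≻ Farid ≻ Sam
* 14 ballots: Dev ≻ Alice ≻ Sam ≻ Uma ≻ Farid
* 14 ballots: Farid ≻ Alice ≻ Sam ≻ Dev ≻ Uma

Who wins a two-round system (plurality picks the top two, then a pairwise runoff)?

Farid

Round 1 first-place votes: Farid 24, Dev 27, Alice 0, Sam 9, Uma 0. Dev and Farid advance.
Runoff: Dev is ranked above Farid on 27 ballots, Farid above Dev on 33.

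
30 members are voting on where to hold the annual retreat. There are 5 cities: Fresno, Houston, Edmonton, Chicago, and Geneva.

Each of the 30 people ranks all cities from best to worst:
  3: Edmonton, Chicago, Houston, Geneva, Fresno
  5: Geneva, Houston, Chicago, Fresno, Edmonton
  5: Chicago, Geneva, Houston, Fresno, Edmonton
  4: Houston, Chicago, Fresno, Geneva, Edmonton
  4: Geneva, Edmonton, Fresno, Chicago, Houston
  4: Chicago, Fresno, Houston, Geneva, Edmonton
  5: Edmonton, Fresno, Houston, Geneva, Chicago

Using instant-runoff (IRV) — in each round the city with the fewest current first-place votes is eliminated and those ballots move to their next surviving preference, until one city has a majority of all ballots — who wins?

Round 1: Fresno 0, Houston 4, Edmonton 8, Chicago 9, Geneva 9. Fresno eliminated.
Round 2: Houston 4, Edmonton 8, Chicago 9, Geneva 9. Houston eliminated.
Round 3: Edmonton 8, Chicago 13, Geneva 9. Edmonton eliminated.
Round 4: Chicago 16, Geneva 14. Chicago has a majority (≥16).

Chicago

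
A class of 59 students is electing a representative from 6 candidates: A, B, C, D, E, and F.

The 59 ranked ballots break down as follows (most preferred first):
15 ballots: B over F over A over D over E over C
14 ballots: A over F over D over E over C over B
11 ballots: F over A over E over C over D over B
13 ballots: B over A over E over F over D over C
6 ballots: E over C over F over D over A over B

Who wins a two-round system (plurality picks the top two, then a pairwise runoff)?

Round 1 first-place votes: A 14, B 28, C 0, D 0, E 6, F 11. B and A advance.
Runoff: B is ranked above A on 28 ballots, A above B on 31.

A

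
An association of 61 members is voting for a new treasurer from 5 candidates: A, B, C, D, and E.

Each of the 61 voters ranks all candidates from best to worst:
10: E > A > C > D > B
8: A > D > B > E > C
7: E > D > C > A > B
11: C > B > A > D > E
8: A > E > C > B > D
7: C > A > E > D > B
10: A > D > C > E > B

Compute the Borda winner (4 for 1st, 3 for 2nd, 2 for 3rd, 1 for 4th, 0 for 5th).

A: 10×3 + 8×4 + 7×1 + 11×2 + 8×4 + 7×3 + 10×4 = 184
B: 10×0 + 8×2 + 7×0 + 11×3 + 8×1 + 7×0 + 10×0 = 57
C: 10×2 + 8×0 + 7×2 + 11×4 + 8×2 + 7×4 + 10×2 = 142
D: 10×1 + 8×3 + 7×3 + 11×1 + 8×0 + 7×1 + 10×3 = 103
E: 10×4 + 8×1 + 7×4 + 11×0 + 8×3 + 7×2 + 10×1 = 124

A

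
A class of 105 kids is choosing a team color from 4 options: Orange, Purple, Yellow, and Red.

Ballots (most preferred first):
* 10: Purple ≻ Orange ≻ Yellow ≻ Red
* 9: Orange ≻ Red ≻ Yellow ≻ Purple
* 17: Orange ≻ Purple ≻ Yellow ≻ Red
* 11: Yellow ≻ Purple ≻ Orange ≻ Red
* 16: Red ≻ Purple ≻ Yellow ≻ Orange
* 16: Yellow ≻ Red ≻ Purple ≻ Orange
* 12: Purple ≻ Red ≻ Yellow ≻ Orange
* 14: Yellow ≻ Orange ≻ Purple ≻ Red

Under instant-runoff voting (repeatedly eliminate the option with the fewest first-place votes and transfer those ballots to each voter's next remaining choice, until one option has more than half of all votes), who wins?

Round 1: Orange 26, Purple 22, Yellow 41, Red 16. Red eliminated.
Round 2: Orange 26, Purple 38, Yellow 41. Orange eliminated.
Round 3: Purple 55, Yellow 50. Purple has a majority (≥53).

Purple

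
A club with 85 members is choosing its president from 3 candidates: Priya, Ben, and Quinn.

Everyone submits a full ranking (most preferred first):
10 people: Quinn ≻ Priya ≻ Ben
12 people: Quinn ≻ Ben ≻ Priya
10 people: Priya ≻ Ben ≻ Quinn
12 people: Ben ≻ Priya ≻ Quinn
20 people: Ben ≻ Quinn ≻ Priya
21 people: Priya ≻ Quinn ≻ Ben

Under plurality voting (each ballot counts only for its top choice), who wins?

First-place votes: Priya 31, Ben 32, Quinn 22.

Ben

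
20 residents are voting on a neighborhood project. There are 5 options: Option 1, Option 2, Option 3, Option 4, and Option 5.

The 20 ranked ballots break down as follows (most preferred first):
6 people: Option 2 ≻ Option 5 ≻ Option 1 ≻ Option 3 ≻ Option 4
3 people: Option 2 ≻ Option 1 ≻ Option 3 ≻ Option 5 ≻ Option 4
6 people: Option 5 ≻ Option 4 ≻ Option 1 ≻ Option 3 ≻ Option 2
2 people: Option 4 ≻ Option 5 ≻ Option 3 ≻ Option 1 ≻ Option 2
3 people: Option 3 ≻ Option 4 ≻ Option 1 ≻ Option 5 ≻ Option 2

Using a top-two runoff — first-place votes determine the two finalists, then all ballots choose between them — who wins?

Option 5

Round 1 first-place votes: Option 1 0, Option 2 9, Option 3 3, Option 4 2, Option 5 6. Option 2 and Option 5 advance.
Runoff: Option 2 is ranked above Option 5 on 9 ballots, Option 5 above Option 2 on 11.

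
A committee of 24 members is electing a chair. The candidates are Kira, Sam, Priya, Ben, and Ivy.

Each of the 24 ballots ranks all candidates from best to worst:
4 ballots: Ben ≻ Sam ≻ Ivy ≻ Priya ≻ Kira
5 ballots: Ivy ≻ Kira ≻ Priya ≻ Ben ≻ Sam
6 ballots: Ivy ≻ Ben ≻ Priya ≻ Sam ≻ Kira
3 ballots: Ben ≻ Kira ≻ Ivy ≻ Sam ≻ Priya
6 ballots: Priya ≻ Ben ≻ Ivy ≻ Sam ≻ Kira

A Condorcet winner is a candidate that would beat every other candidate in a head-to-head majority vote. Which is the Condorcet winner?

Ben

Ben vs Kira: 19–5
Ben vs Sam: 24–0
Ben vs Priya: 13–11
Ben vs Ivy: 13–11
Ben beats every other candidate.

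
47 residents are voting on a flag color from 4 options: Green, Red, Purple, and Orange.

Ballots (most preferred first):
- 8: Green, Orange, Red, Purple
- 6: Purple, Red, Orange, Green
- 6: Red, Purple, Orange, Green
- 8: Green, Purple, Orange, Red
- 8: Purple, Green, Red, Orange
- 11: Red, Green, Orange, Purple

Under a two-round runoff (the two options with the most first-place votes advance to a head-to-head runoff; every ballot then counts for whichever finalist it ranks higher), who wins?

Round 1 first-place votes: Green 16, Red 17, Purple 14, Orange 0. Red and Green advance.
Runoff: Red is ranked above Green on 23 ballots, Green above Red on 24.

Green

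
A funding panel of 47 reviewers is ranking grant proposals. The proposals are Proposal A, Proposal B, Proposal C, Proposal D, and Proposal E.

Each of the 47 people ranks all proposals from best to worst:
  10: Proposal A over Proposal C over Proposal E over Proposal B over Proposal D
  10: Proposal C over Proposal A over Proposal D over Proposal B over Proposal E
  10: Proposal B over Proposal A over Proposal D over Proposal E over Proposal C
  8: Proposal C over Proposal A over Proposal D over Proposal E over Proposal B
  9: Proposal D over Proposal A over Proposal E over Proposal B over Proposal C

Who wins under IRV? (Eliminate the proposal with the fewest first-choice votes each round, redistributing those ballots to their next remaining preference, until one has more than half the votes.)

Proposal A

Round 1: Proposal A 10, Proposal B 10, Proposal C 18, Proposal D 9, Proposal E 0. Proposal E eliminated.
Round 2: Proposal A 10, Proposal B 10, Proposal C 18, Proposal D 9. Proposal D eliminated.
Round 3: Proposal A 19, Proposal B 10, Proposal C 18. Proposal B eliminated.
Round 4: Proposal A 29, Proposal C 18. Proposal A has a majority (≥24).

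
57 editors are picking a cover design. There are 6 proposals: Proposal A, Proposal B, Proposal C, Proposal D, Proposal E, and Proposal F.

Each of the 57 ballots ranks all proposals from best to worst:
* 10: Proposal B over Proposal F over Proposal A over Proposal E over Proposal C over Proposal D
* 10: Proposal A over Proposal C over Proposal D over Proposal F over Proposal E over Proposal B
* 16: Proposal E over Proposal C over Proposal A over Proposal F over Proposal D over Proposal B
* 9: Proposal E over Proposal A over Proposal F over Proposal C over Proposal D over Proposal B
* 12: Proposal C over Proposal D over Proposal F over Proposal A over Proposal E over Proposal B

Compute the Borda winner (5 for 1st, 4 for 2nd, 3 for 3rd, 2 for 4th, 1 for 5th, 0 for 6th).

Proposal A: 10×3 + 10×5 + 16×3 + 9×4 + 12×2 = 188
Proposal B: 10×5 + 10×0 + 16×0 + 9×0 + 12×0 = 50
Proposal C: 10×1 + 10×4 + 16×4 + 9×2 + 12×5 = 192
Proposal D: 10×0 + 10×3 + 16×1 + 9×1 + 12×4 = 103
Proposal E: 10×2 + 10×1 + 16×5 + 9×5 + 12×1 = 167
Proposal F: 10×4 + 10×2 + 16×2 + 9×3 + 12×3 = 155

Proposal C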